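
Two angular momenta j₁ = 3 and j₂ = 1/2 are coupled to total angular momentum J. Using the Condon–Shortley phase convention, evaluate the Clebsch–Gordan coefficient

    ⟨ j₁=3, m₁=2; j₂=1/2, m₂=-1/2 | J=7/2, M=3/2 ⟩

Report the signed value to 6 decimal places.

j₁+j₂−J=0  J+j₁−j₂=6  J−j₁+j₂=1  j₁+j₂+J+1=8
(j₁±m₁, j₂±m₂, J±M) = (5,1,0,1,5,2)
P² = 28800/7
sum k=0..0:
  [0] +1/120 = 1/120
S = 1/120
C² = P²·S² = 2/7 ; C = +0.534522

+√(2/7) ≈ +0.534522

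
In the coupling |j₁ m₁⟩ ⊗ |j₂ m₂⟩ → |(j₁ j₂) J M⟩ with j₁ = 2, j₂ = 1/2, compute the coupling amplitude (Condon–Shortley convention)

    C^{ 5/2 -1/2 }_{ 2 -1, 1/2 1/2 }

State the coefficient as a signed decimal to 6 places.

+0.632456

triangle: 0!·4!·1!/6! = 24/720
(j±m)!: 1!·3!·1!·0!·2!·3! = 72
prefactor² = (2J+1)·Δ·N² = 72/5
  k=0: +1/(0!·0!·3!·1!·1!·0!) = 1/6
Σ = 1/6  ⇒  CG² = 72/5·1/6² = 2/5
CG = +√(2/5) = +0.632456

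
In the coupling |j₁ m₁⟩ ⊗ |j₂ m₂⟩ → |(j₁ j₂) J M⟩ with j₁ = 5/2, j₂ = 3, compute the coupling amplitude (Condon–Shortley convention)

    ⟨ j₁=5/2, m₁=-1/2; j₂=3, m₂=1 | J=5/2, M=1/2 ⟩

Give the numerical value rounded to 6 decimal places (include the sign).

triangle: 3!·2!·3!/9! = 72/362880
(j±m)!: 2!·3!·4!·2!·3!·2! = 6912
prefactor² = (2J+1)·Δ·N² = 288/35
  k=1: −1/(1!·2!·2!·3!·0!·0!) = -1/24
  k=2: +1/(2!·1!·1!·2!·1!·1!) = 1/4
  k=3: −1/(3!·0!·0!·1!·2!·2!) = -1/24
Σ = 1/6  ⇒  CG² = 288/35·1/6² = 8/35
CG = +√(8/35) = +0.478091

+√(8/35) = +0.478091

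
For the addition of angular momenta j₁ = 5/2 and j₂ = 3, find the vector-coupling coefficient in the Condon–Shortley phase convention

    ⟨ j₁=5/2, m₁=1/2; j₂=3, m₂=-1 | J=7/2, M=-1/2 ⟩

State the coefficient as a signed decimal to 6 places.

−√(1/63) = -0.125988

j₁+j₂−J=2  J+j₁−j₂=3  J−j₁+j₂=4  j₁+j₂+J+1=10
(j₁±m₁, j₂±m₂, J±M) = (3,2,2,4,3,4)
P² = 9216/175
sum k=0..2:
  [0] +1/16 = 1/16
  [1] −1/12 = -1/12
  [2] +1/288 = 1/288
S = -5/288
C² = P²·S² = 1/63 ; C = -0.125988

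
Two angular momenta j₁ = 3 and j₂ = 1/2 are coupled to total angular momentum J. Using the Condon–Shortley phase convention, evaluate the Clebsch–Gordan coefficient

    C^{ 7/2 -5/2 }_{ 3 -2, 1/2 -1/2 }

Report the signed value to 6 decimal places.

+√(6/7) = +0.925820

j₁+j₂−J=0  J+j₁−j₂=6  J−j₁+j₂=1  j₁+j₂+J+1=8
(j₁±m₁, j₂±m₂, J±M) = (1,5,0,1,1,6)
P² = 86400/7
sum k=0..0:
  [0] +1/120 = 1/120
S = 1/120
C² = P²·S² = 6/7 ; C = +0.925820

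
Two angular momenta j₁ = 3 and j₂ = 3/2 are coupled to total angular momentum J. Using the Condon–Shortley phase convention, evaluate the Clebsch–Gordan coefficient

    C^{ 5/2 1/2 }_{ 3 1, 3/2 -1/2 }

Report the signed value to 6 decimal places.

j₁+j₂−J=2  J+j₁−j₂=4  J−j₁+j₂=1  j₁+j₂+J+1=8
(j₁±m₁, j₂±m₂, J±M) = (4,2,1,2,3,2)
P² = 288/35
sum k=0..1:
  [0] +1/8 = 1/8
  [1] −1/6 = -1/6
S = -1/24
C² = P²·S² = 1/70 ; C = -0.119523

-0.119523  (= −√(1/70))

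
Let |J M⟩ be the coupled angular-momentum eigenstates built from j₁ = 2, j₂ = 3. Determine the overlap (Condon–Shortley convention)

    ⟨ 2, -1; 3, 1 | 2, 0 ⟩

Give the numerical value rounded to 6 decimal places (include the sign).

√[5·3!1!3!/8! · 1!3!4!2!2!2!] = √(36/7)
  +(−1)^2/∏(2,1,1,2,0,1)! = 1/4  (running 1/4)
  +(−1)^3/∏(3,0,0,1,1,2)! = -1/12  (running 1/6)
⟨..|..⟩ = √(36/7)·(1/6) = +0.377964

+0.377964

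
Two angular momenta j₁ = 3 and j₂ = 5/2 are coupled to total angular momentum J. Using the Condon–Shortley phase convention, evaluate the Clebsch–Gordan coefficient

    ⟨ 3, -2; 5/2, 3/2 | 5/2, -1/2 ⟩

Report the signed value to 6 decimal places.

j₁+j₂−J=3  J+j₁−j₂=3  J−j₁+j₂=2  j₁+j₂+J+1=9
(j₁±m₁, j₂±m₂, J±M) = (1,5,4,1,2,3)
P² = 288/7
sum k=2..3:
  [2] +1/24 = 1/24
  [3] −1/12 = -1/12
S = -1/24
C² = P²·S² = 1/14 ; C = -0.267261

−√(1/14) = -0.267261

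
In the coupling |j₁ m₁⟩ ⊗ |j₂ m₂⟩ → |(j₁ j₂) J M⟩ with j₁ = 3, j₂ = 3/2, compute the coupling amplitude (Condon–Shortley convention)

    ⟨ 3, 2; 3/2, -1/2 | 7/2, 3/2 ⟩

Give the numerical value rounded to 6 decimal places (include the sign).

+0.654654

√[8·1!5!2!/9! · 5!1!1!2!5!2!] = √(6400/21)
  +(−1)^0/∏(0,1,1,1,4,1)! = 1/24  (running 1/24)
  +(−1)^1/∏(1,0,0,0,5,2)! = -1/240  (running 3/80)
⟨..|..⟩ = √(6400/21)·(3/80) = +0.654654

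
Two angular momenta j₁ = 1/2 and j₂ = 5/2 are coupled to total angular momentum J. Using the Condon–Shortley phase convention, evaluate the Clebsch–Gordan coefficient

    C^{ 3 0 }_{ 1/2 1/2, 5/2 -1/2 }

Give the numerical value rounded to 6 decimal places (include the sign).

√[7·0!1!5!/7! · 1!0!2!3!3!3!] = √(72)
  +(−1)^0/∏(0,0,0,2,1,3)! = 1/12  (running 1/12)
⟨..|..⟩ = √(72)·(1/12) = +0.707107

+√(1/2) = +0.707107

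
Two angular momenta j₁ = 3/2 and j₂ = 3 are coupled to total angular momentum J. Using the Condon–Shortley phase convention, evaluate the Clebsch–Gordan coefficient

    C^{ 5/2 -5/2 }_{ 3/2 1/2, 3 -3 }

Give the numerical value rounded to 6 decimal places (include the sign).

+√(15/28) = +0.731925

j₁+j₂−J=2  J+j₁−j₂=1  J−j₁+j₂=4  j₁+j₂+J+1=8
(j₁±m₁, j₂±m₂, J±M) = (2,1,0,6,0,5)
P² = 8640/7
sum k=0..0:
  [0] +1/48 = 1/48
S = 1/48
C² = P²·S² = 15/28 ; C = +0.731925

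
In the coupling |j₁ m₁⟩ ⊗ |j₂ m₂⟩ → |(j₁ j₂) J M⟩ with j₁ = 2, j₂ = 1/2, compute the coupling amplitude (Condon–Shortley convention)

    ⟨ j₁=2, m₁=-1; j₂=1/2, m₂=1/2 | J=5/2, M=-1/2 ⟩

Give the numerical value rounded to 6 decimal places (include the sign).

j₁+j₂−J=0  J+j₁−j₂=4  J−j₁+j₂=1  j₁+j₂+J+1=6
(j₁±m₁, j₂±m₂, J±M) = (1,3,1,0,2,3)
P² = 72/5
sum k=0..0:
  [0] +1/6 = 1/6
S = 1/6
C² = P²·S² = 2/5 ; C = +0.632456

+0.632456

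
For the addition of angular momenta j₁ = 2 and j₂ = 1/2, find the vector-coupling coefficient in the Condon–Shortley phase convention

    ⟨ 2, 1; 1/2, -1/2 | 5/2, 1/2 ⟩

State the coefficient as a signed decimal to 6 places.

triangle: 0!×4!×1!/6! = 24/720
(j±m)!: 3!×1!×0!×1!×3!×2! = 72
prefactor² = (2J+1)×Δ×N² = 72/5
  k=0: +1/(0!×0!×1!×0!×3!×1!) = 1/6
Σ = 1/6  ⇒  CG² = 72/5×1/6² = 2/5
CG = +√(2/5) = +0.632456

+√(2/5) ≈ +0.632456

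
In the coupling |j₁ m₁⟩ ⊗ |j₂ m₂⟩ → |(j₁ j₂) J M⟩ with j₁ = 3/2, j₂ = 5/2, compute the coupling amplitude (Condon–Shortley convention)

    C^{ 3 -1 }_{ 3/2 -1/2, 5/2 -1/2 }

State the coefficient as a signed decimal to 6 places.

triangle: 1!·2!·4!/8! = 48/40320
(j±m)!: 1!·2!·2!·3!·2!·4! = 1152
prefactor² = (2J+1)·Δ·N² = 48/5
  k=0: +1/(0!·1!·2!·2!·0!·2!) = 1/8
  k=1: −1/(1!·0!·1!·1!·1!·3!) = -1/6
Σ = -1/24  ⇒  CG² = 48/5·(-1/24)² = 1/60
CG = −√(1/60) = -0.129099

-0.129099  (= −√(1/60))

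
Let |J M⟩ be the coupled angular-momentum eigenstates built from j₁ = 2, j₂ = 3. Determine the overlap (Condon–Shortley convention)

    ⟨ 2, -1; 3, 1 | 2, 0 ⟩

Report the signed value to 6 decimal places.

+0.377964

√[5·3!1!3!/8! · 1!3!4!2!2!2!] = √(36/7)
  +(−1)^2/∏(2,1,1,2,0,1)! = 1/4  (running 1/4)
  +(−1)^3/∏(3,0,0,1,1,2)! = -1/12  (running 1/6)
⟨..|..⟩ = √(36/7)·(1/6) = +0.377964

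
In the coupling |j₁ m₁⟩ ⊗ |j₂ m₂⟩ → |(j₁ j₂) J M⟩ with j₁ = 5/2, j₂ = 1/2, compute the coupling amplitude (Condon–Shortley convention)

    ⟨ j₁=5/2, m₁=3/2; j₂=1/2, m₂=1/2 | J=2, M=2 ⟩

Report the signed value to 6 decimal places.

−√(1/6) = -0.408248

j₁+j₂−J=1  J+j₁−j₂=4  J−j₁+j₂=0  j₁+j₂+J+1=6
(j₁±m₁, j₂±m₂, J±M) = (4,1,1,0,4,0)
P² = 96
sum k=1..1:
  [1] −1/24 = -1/24
S = -1/24
C² = P²·S² = 1/6 ; C = -0.408248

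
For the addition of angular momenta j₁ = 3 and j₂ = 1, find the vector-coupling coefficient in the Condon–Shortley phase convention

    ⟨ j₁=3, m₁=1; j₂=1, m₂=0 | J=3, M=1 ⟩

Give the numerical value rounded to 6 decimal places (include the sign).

√[7·1!5!1!/8! · 4!2!1!1!4!2!] = √(48)
  +(−1)^0/∏(0,1,2,1,3,0)! = 1/12  (running 1/12)
  +(−1)^1/∏(1,0,1,0,4,1)! = -1/24  (running 1/24)
⟨..|..⟩ = √(48)·(1/24) = +0.288675

+√(1/12) ≈ +0.288675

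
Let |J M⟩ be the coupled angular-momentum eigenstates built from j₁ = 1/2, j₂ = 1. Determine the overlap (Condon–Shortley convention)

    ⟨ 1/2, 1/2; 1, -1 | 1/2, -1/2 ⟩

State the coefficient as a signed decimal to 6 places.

+0.816497

triangle: 1!*0!*1!/3! = 1/6
(j±m)!: 1!*0!*0!*2!*0!*1! = 2
prefactor² = (2J+1)*Δ*N² = 2/3
  k=0: +1/(0!*1!*0!*0!*0!*1!) = 1
Σ = 1  ⇒  CG² = 2/3*1² = 2/3
CG = +√(2/3) = +0.816497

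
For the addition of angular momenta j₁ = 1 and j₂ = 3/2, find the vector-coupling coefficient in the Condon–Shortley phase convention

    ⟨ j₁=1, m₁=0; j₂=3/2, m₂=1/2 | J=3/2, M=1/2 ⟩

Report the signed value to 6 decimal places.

j₁+j₂−J=1  J+j₁−j₂=1  J−j₁+j₂=2  j₁+j₂+J+1=5
(j₁±m₁, j₂±m₂, J±M) = (1,1,2,1,2,1)
P² = 4/15
sum k=0..1:
  [0] +1/2 = 1/2
  [1] −1/1 = -1
S = -1/2
C² = P²·S² = 1/15 ; C = -0.258199

−√(1/15) = -0.258199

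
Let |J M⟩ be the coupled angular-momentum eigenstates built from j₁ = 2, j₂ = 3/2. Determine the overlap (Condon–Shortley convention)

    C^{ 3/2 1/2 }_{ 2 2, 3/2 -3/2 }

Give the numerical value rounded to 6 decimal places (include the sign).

√[4·2!2!1!/6! · 4!0!0!3!2!1!] = √(32/5)
  +(−1)^0/∏(0,2,0,0,2,1)! = 1/4  (running 1/4)
⟨..|..⟩ = √(32/5)·(1/4) = +0.632456

+0.632456  (= +√(2/5))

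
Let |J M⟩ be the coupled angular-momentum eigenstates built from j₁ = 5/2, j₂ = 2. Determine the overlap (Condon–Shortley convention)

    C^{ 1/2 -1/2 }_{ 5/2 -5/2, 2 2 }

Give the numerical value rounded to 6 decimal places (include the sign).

+0.577350

triangle: 4!*1!*0!/6! = 24/720
(j±m)!: 0!*5!*4!*0!*0!*1! = 2880
prefactor² = (2J+1)*Δ*N² = 192
  k=4: +1/(4!*0!*1!*0!*0!*0!) = 1/24
Σ = 1/24  ⇒  CG² = 192*1/24² = 1/3
CG = +√(1/3) = +0.577350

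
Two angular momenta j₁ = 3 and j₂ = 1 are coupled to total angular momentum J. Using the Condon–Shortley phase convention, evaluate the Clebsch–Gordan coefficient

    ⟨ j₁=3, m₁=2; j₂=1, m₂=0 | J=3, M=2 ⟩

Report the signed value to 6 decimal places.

j₁+j₂−J=1  J+j₁−j₂=5  J−j₁+j₂=1  j₁+j₂+J+1=8
(j₁±m₁, j₂±m₂, J±M) = (5,1,1,1,5,1)
P² = 300
sum k=0..1:
  [0] +1/24 = 1/24
  [1] −1/120 = -1/120
S = 1/30
C² = P²·S² = 1/3 ; C = +0.577350

+√(1/3) = +0.577350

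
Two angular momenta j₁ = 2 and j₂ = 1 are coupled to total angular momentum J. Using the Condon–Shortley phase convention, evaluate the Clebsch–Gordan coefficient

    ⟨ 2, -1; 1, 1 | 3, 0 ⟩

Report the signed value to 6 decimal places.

+√(1/5) = +0.447214

j₁+j₂−J=0  J+j₁−j₂=4  J−j₁+j₂=2  j₁+j₂+J+1=7
(j₁±m₁, j₂±m₂, J±M) = (1,3,2,0,3,3)
P² = 144/5
sum k=0..0:
  [0] +1/12 = 1/12
S = 1/12
C² = P²·S² = 1/5 ; C = +0.447214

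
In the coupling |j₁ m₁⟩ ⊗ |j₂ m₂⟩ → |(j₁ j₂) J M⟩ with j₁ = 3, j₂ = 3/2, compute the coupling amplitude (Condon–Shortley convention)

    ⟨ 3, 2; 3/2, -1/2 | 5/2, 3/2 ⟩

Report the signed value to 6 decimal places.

triangle: 2!*4!*1!/8! = 48/40320
(j±m)!: 5!*1!*1!*2!*4!*1! = 5760
prefactor² = (2J+1)*Δ*N² = 288/7
  k=0: +1/(0!*2!*1!*1!*3!*0!) = 1/12
  k=1: −1/(1!*1!*0!*0!*4!*1!) = -1/24
Σ = 1/24  ⇒  CG² = 288/7*1/24² = 1/14
CG = +√(1/14) = +0.267261

+√(1/14) ≈ +0.267261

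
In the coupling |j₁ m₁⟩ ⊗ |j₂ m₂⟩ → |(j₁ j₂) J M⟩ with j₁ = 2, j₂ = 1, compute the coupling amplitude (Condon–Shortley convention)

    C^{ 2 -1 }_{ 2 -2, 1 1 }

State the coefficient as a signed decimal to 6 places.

j₁+j₂−J=1  J+j₁−j₂=3  J−j₁+j₂=1  j₁+j₂+J+1=6
(j₁±m₁, j₂±m₂, J±M) = (0,4,2,0,1,3)
P² = 12
sum k=1..1:
  [1] −1/6 = -1/6
S = -1/6
C² = P²·S² = 1/3 ; C = -0.577350

−√(1/3) = -0.577350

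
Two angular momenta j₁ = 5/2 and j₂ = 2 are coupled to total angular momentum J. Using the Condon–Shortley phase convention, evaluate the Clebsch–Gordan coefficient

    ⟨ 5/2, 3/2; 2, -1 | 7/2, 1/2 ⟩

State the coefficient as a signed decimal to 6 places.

triangle: 1!·4!·3!/9! = 144/362880
(j±m)!: 4!·1!·1!·3!·4!·3! = 20736
prefactor² = (2J+1)·Δ·N² = 2304/35
  k=0: +1/(0!·1!·1!·1!·3!·2!) = 1/12
  k=1: −1/(1!·0!·0!·0!·4!·3!) = -1/144
Σ = 11/144  ⇒  CG² = 2304/35·11/144² = 121/315
CG = +√(121/315) = +0.619780

+√(121/315) = +0.619780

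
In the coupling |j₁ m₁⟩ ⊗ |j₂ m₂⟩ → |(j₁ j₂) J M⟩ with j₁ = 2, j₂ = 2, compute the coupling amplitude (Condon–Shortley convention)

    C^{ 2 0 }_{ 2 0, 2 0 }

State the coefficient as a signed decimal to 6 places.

-0.534522  (= −√(2/7))

j₁+j₂−J=2  J+j₁−j₂=2  J−j₁+j₂=2  j₁+j₂+J+1=7
(j₁±m₁, j₂±m₂, J±M) = (2,2,2,2,2,2)
P² = 32/63
sum k=0..2:
  [0] +1/8 = 1/8
  [1] −1/1 = -1
  [2] +1/8 = 1/8
S = -3/4
C² = P²·S² = 2/7 ; C = -0.534522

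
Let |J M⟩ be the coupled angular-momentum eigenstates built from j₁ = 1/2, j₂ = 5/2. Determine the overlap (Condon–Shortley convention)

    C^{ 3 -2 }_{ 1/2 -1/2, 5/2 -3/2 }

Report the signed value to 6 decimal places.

+√(5/6) = +0.912871

√[7·0!1!5!/7! · 0!1!1!4!1!5!] = √(480)
  +(−1)^0/∏(0,0,1,1,0,4)! = 1/24  (running 1/24)
⟨..|..⟩ = √(480)·(1/24) = +0.912871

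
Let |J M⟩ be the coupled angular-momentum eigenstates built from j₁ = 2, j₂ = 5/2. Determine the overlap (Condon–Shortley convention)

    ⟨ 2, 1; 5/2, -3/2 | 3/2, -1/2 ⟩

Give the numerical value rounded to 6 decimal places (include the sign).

√[4·3!1!2!/7! · 3!1!1!4!1!2!] = √(96/35)
  +(−1)^0/∏(0,3,1,1,0,1)! = 1/6  (running 1/6)
  +(−1)^1/∏(1,2,0,0,1,2)! = -1/4  (running -1/12)
⟨..|..⟩ = √(96/35)·(-1/12) = -0.138013

-0.138013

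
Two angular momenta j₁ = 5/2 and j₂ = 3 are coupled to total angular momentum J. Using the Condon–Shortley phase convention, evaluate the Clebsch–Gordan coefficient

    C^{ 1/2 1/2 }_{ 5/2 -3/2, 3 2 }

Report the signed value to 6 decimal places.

+√(5/21) = +0.487950

j₁+j₂−J=5  J+j₁−j₂=0  J−j₁+j₂=1  j₁+j₂+J+1=7
(j₁±m₁, j₂±m₂, J±M) = (1,4,5,1,1,0)
P² = 960/7
sum k=4..4:
  [4] +1/24 = 1/24
S = 1/24
C² = P²·S² = 5/21 ; C = +0.487950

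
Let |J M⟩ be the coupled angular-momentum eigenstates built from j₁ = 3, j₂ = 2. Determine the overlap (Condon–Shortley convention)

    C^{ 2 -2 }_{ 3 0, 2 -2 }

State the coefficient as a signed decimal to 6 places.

+√(1/14) ≈ +0.267261

j₁+j₂−J=3  J+j₁−j₂=3  J−j₁+j₂=1  j₁+j₂+J+1=8
(j₁±m₁, j₂±m₂, J±M) = (3,3,0,4,0,4)
P² = 648/7
sum k=0..0:
  [0] +1/36 = 1/36
S = 1/36
C² = P²·S² = 1/14 ; C = +0.267261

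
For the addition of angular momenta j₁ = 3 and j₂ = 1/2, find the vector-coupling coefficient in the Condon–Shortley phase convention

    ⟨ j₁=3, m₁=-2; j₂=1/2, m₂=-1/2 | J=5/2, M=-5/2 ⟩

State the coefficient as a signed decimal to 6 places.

√[6·1!5!0!/7! · 1!5!0!1!0!5!] = √(14400/7)
  +(−1)^0/∏(0,1,5,0,0,0)! = 1/120  (running 1/120)
⟨..|..⟩ = √(14400/7)·(1/120) = +0.377964

+√(1/7) = +0.377964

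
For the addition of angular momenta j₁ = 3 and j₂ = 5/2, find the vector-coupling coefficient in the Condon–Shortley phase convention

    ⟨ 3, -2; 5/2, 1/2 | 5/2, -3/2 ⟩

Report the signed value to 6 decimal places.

√[6·3!3!2!/9! · 1!5!3!2!1!4!] = √(288/7)
  +(−1)^2/∏(2,1,3,1,0,1)! = 1/12  (running 1/12)
  +(−1)^3/∏(3,0,2,0,1,2)! = -1/24  (running 1/24)
⟨..|..⟩ = √(288/7)·(1/24) = +0.267261

+0.267261  (= +√(1/14))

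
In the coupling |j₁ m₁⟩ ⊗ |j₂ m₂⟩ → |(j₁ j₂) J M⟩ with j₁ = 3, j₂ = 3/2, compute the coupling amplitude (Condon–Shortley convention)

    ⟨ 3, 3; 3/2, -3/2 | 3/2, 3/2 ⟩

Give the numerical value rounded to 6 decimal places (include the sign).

triangle: 3!·3!·0!/7! = 36/5040
(j±m)!: 6!·0!·0!·3!·3!·0! = 25920
prefactor² = (2J+1)·Δ·N² = 5184/7
  k=0: +1/(0!·3!·0!·0!·3!·0!) = 1/36
Σ = 1/36  ⇒  CG² = 5184/7·1/36² = 4/7
CG = +√(4/7) = +0.755929

+√(4/7) = +0.755929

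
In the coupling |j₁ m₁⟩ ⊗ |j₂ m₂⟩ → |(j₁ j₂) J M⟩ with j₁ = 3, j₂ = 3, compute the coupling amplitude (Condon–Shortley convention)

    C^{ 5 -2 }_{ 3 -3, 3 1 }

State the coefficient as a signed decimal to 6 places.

−√(1/6) = -0.408248

j₁+j₂−J=1  J+j₁−j₂=5  J−j₁+j₂=5  j₁+j₂+J+1=12
(j₁±m₁, j₂±m₂, J±M) = (0,6,4,2,3,7)
P² = 345600
sum k=1..1:
  [1] −1/1440 = -1/1440
S = -1/1440
C² = P²·S² = 1/6 ; C = -0.408248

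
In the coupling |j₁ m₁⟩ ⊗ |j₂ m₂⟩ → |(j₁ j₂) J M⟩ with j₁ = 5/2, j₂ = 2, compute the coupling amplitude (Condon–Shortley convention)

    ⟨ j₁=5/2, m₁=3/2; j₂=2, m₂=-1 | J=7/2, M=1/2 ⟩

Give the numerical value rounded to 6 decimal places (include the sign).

√[8·1!4!3!/9! · 4!1!1!3!4!3!] = √(2304/35)
  +(−1)^0/∏(0,1,1,1,3,2)! = 1/12  (running 1/12)
  +(−1)^1/∏(1,0,0,0,4,3)! = -1/144  (running 11/144)
⟨..|..⟩ = √(2304/35)·(11/144) = +0.619780

+√(121/315) ≈ +0.619780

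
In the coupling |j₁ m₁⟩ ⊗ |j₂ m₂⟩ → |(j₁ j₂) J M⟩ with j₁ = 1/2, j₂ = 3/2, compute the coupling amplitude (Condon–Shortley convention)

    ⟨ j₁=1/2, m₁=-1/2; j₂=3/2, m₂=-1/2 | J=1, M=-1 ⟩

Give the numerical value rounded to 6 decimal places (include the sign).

−√(1/4) = -0.500000

j₁+j₂−J=1  J+j₁−j₂=0  J−j₁+j₂=2  j₁+j₂+J+1=4
(j₁±m₁, j₂±m₂, J±M) = (0,1,1,2,0,2)
P² = 1
sum k=1..1:
  [1] −1/2 = -1/2
S = -1/2
C² = P²·S² = 1/4 ; C = -0.500000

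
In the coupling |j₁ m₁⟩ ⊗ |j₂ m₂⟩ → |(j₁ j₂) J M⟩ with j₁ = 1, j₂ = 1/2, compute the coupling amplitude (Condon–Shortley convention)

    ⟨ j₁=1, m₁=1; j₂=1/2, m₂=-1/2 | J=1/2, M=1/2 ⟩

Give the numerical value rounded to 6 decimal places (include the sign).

j₁+j₂−J=1  J+j₁−j₂=1  J−j₁+j₂=0  j₁+j₂+J+1=3
(j₁±m₁, j₂±m₂, J±M) = (2,0,0,1,1,0)
P² = 2/3
sum k=0..0:
  [0] +1/1 = 1
S = 1
C² = P²·S² = 2/3 ; C = +0.816497

+0.816497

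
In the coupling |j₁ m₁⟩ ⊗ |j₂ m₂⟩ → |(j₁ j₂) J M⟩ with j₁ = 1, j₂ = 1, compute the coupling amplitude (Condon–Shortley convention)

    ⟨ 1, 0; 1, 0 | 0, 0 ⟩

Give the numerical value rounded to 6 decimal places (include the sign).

-0.577350

triangle: 2!·0!·0!/3! = 2/6
(j±m)!: 1!·1!·1!·1!·0!·0! = 1
prefactor² = (2J+1)·Δ·N² = 1/3
  k=1: −1/(1!·1!·0!·0!·0!·0!) = -1
Σ = -1  ⇒  CG² = 1/3·(-1)² = 1/3
CG = −√(1/3) = -0.577350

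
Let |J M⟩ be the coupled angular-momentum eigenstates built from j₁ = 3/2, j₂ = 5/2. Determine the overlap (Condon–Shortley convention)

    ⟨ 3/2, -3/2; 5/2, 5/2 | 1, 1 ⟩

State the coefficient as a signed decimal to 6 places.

j₁+j₂−J=3  J+j₁−j₂=0  J−j₁+j₂=2  j₁+j₂+J+1=6
(j₁±m₁, j₂±m₂, J±M) = (0,3,5,0,2,0)
P² = 72
sum k=3..3:
  [3] −1/12 = -1/12
S = -1/12
C² = P²·S² = 1/2 ; C = -0.707107

−√(1/2) = -0.707107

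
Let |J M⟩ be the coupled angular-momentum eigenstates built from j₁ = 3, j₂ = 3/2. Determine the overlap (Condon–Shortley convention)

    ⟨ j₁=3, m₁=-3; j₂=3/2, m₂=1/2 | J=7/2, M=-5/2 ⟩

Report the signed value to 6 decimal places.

-0.617213

√[8·1!5!2!/9! · 0!6!2!1!1!6!] = √(38400/7)
  +(−1)^1/∏(1,0,5,1,0,1)! = -1/120  (running -1/120)
⟨..|..⟩ = √(38400/7)·(-1/120) = -0.617213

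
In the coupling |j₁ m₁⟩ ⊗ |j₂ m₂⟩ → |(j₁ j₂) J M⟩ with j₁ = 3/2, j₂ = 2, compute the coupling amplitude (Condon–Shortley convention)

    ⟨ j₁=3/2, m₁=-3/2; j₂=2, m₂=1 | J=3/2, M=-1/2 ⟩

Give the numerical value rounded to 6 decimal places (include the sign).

triangle: 2!·1!·2!/6! = 4/720
(j±m)!: 0!·3!·3!·1!·1!·2! = 72
prefactor² = (2J+1)·Δ·N² = 8/5
  k=2: +1/(2!·0!·1!·1!·0!·1!) = 1/2
Σ = 1/2  ⇒  CG² = 8/5·1/2² = 2/5
CG = +√(2/5) = +0.632456

+0.632456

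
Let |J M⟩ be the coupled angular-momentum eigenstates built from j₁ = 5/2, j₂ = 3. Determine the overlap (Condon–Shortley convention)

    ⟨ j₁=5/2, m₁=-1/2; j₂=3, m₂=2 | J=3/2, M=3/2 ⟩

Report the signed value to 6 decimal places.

-0.534522

j₁+j₂−J=4  J+j₁−j₂=1  J−j₁+j₂=2  j₁+j₂+J+1=8
(j₁±m₁, j₂±m₂, J±M) = (2,3,5,1,3,0)
P² = 288/7
sum k=3..3:
  [3] −1/12 = -1/12
S = -1/12
C² = P²·S² = 2/7 ; C = -0.534522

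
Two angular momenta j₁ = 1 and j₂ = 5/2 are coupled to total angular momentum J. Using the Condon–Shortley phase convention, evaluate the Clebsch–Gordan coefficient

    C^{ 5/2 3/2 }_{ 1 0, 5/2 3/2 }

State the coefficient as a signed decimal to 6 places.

triangle: 1!×1!×4!/7! = 24/5040
(j±m)!: 1!×1!×4!×1!×4!×1! = 576
prefactor² = (2J+1)×Δ×N² = 576/35
  k=0: +1/(0!×1!×1!×4!×0!×0!) = 1/24
  k=1: −1/(1!×0!×0!×3!×1!×1!) = -1/6
Σ = -1/8  ⇒  CG² = 576/35×(-1/8)² = 9/35
CG = −√(9/35) = -0.507093

−√(9/35) ≈ -0.507093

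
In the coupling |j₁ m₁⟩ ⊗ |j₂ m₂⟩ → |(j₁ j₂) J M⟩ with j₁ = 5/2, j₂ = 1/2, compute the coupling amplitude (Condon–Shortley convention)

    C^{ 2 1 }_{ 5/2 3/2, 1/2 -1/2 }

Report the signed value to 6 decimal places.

+√(2/3) = +0.816497

j₁+j₂−J=1  J+j₁−j₂=4  J−j₁+j₂=0  j₁+j₂+J+1=6
(j₁±m₁, j₂±m₂, J±M) = (4,1,0,1,3,1)
P² = 24
sum k=0..0:
  [0] +1/6 = 1/6
S = 1/6
C² = P²·S² = 2/3 ; C = +0.816497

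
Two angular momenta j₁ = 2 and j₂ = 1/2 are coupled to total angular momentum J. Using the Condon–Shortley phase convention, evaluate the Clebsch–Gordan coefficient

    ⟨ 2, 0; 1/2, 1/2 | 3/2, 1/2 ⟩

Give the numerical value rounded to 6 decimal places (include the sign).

triangle: 1!·3!·0!/5! = 6/120
(j±m)!: 2!·2!·1!·0!·2!·1! = 8
prefactor² = (2J+1)·Δ·N² = 8/5
  k=1: −1/(1!·0!·1!·0!·2!·0!) = -1/2
Σ = -1/2  ⇒  CG² = 8/5·(-1/2)² = 2/5
CG = −√(2/5) = -0.632456

−√(2/5) = -0.632456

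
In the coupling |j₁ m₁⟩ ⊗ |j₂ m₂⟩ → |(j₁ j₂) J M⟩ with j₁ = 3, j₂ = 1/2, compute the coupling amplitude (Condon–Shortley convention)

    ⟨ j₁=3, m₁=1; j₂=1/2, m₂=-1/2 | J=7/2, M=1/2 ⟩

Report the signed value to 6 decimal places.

j₁+j₂−J=0  J+j₁−j₂=6  J−j₁+j₂=1  j₁+j₂+J+1=8
(j₁±m₁, j₂±m₂, J±M) = (4,2,0,1,4,3)
P² = 6912/7
sum k=0..0:
  [0] +1/48 = 1/48
S = 1/48
C² = P²·S² = 3/7 ; C = +0.654654

+0.654654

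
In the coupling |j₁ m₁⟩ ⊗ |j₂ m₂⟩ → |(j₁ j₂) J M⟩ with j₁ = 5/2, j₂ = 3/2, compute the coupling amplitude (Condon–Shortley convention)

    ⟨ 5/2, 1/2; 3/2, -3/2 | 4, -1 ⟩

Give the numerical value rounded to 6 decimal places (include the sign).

√[9·0!5!3!/9! · 3!2!0!3!3!5!] = √(6480/7)
  +(−1)^0/∏(0,0,2,0,3,3)! = 1/72  (running 1/72)
⟨..|..⟩ = √(6480/7)·(1/72) = +0.422577

+0.422577  (= +√(5/28))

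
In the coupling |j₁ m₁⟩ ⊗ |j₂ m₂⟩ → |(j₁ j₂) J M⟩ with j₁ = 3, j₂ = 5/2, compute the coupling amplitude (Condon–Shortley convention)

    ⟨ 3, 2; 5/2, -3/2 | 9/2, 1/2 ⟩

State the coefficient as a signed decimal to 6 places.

√[10·1!5!4!/11! · 5!1!1!4!5!4!] = √(460800/77)
  +(−1)^0/∏(0,1,1,1,4,3)! = 1/144  (running 1/144)
  +(−1)^1/∏(1,0,0,0,5,4)! = -1/2880  (running 19/2880)
⟨..|..⟩ = √(460800/77)·(19/2880) = +0.510355

+0.510355  (= +√(361/1386))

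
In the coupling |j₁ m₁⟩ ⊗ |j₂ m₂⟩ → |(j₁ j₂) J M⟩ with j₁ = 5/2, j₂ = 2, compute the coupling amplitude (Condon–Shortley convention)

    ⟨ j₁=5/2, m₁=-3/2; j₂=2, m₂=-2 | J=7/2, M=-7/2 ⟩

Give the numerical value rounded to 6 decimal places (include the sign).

triangle: 1!*4!*3!/9! = 144/362880
(j±m)!: 1!*4!*0!*4!*0!*7! = 2903040
prefactor² = (2J+1)*Δ*N² = 9216
  k=0: +1/(0!*1!*4!*0!*0!*3!) = 1/144
Σ = 1/144  ⇒  CG² = 9216*1/144² = 4/9
CG = +√(4/9) = +0.666667

+√(4/9) = +0.666667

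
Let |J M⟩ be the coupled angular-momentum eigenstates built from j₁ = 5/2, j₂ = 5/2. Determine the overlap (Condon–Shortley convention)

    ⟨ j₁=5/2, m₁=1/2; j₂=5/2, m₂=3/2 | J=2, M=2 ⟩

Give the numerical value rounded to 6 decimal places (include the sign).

+√(9/28) ≈ +0.566947

j₁+j₂−J=3  J+j₁−j₂=2  J−j₁+j₂=2  j₁+j₂+J+1=8
(j₁±m₁, j₂±m₂, J±M) = (3,2,4,1,4,0)
P² = 144/7
sum k=2..2:
  [2] +1/8 = 1/8
S = 1/8
C² = P²·S² = 9/28 ; C = +0.566947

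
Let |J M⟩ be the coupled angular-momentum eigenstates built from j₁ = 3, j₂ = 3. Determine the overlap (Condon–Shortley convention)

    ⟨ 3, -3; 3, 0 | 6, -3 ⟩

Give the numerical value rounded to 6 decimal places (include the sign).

triangle: 0!×6!×6!/13! = 518400/6227020800
(j±m)!: 0!×6!×3!×3!×3!×9! = 56435097600
prefactor² = (2J+1)×Δ×N² = 671846400/11
  k=0: +1/(0!×0!×6!×3!×0!×3!) = 1/25920
Σ = 1/25920  ⇒  CG² = 671846400/11×1/25920² = 1/11
CG = +√(1/11) = +0.301511

+0.301511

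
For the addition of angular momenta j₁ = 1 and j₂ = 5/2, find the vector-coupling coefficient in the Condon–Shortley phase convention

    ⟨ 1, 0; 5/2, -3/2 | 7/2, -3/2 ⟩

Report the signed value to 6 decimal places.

j₁+j₂−J=0  J+j₁−j₂=2  J−j₁+j₂=5  j₁+j₂+J+1=8
(j₁±m₁, j₂±m₂, J±M) = (1,1,1,4,2,5)
P² = 1920/7
sum k=0..0:
  [0] +1/24 = 1/24
S = 1/24
C² = P²·S² = 10/21 ; C = +0.690066

+0.690066  (= +√(10/21))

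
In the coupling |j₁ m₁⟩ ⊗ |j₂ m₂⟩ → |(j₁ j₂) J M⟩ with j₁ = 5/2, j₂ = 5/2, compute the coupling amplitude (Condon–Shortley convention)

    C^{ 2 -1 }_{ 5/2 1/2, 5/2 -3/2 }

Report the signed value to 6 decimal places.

√[5·3!2!2!/8! · 3!2!1!4!1!3!] = √(36/7)
  +(−1)^0/∏(0,3,2,1,0,1)! = 1/12  (running 1/12)
  +(−1)^1/∏(1,2,1,0,1,2)! = -1/4  (running -1/6)
⟨..|..⟩ = √(36/7)·(-1/6) = -0.377964

−√(1/7) = -0.377964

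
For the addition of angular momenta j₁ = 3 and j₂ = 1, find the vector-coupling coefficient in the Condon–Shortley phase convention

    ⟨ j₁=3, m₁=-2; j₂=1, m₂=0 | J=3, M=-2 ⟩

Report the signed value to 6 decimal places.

j₁+j₂−J=1  J+j₁−j₂=5  J−j₁+j₂=1  j₁+j₂+J+1=8
(j₁±m₁, j₂±m₂, J±M) = (1,5,1,1,1,5)
P² = 300
sum k=0..1:
  [0] +1/120 = 1/120
  [1] −1/24 = -1/24
S = -1/30
C² = P²·S² = 1/3 ; C = -0.577350

−√(1/3) ≈ -0.577350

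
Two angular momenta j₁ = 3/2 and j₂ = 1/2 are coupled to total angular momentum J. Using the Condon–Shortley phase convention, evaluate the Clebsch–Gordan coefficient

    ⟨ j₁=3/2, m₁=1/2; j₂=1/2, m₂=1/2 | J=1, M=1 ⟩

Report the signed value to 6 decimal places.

−√(1/4) ≈ -0.500000

√[3·1!2!0!/4! · 2!1!1!0!2!0!] = √(1)
  +(−1)^1/∏(1,0,0,0,2,0)! = -1/2  (running -1/2)
⟨..|..⟩ = √(1)·(-1/2) = -0.500000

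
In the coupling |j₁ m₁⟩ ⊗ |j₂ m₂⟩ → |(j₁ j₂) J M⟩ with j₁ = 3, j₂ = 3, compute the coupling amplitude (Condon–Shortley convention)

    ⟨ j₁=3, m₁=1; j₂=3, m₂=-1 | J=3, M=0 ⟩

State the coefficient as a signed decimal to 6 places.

-0.408248

triangle: 3!*3!*3!/10! = 216/3628800
(j±m)!: 4!*2!*2!*4!*3!*3! = 82944
prefactor² = (2J+1)*Δ*N² = 864/25
  k=0: +1/(0!*3!*2!*2!*1!*1!) = 1/24
  k=1: −1/(1!*2!*1!*1!*2!*2!) = -1/8
  k=2: +1/(2!*1!*0!*0!*3!*3!) = 1/72
Σ = -5/72  ⇒  CG² = 864/25*(-5/72)² = 1/6
CG = −√(1/6) = -0.408248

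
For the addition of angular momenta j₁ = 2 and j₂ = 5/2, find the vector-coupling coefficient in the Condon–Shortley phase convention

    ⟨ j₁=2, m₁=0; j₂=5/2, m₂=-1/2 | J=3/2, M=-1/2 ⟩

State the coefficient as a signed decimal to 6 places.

−√(2/35) ≈ -0.239046

j₁+j₂−J=3  J+j₁−j₂=1  J−j₁+j₂=2  j₁+j₂+J+1=7
(j₁±m₁, j₂±m₂, J±M) = (2,2,2,3,1,2)
P² = 32/35
sum k=1..2:
  [1] −1/2 = -1/2
  [2] +1/4 = 1/4
S = -1/4
C² = P²·S² = 2/35 ; C = -0.239046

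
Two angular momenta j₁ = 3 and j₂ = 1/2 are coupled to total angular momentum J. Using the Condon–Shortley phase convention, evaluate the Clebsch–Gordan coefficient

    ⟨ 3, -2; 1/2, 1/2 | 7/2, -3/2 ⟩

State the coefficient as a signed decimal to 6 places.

triangle: 0!×6!×1!/8! = 720/40320
(j±m)!: 1!×5!×1!×0!×2!×5! = 28800
prefactor² = (2J+1)×Δ×N² = 28800/7
  k=0: +1/(0!×0!×5!×1!×1!×0!) = 1/120
Σ = 1/120  ⇒  CG² = 28800/7×1/120² = 2/7
CG = +√(2/7) = +0.534522

+√(2/7) ≈ +0.534522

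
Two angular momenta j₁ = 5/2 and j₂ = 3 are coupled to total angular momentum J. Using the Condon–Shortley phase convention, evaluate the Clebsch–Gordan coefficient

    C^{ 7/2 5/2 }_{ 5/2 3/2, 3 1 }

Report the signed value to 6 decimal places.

−√(10/63) ≈ -0.398410

j₁+j₂−J=2  J+j₁−j₂=3  J−j₁+j₂=4  j₁+j₂+J+1=10
(j₁±m₁, j₂±m₂, J±M) = (4,1,4,2,6,1)
P² = 18432/35
sum k=0..1:
  [0] +1/96 = 1/96
  [1] −1/36 = -1/36
S = -5/288
C² = P²·S² = 10/63 ; C = -0.398410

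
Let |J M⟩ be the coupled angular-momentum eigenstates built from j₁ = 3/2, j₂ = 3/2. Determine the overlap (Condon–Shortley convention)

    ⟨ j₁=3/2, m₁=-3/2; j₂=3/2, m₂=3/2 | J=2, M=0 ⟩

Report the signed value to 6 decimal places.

triangle: 1!×2!×2!/6! = 4/720
(j±m)!: 0!×3!×3!×0!×2!×2! = 144
prefactor² = (2J+1)×Δ×N² = 4
  k=1: −1/(1!×0!×2!×2!×0!×0!) = -1/4
Σ = -1/4  ⇒  CG² = 4×(-1/4)² = 1/4
CG = −√(1/4) = -0.500000

-0.500000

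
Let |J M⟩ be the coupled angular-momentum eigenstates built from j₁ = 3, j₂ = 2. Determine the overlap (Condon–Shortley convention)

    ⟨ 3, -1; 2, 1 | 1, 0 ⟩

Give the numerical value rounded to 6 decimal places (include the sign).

-0.478091

j₁+j₂−J=4  J+j₁−j₂=2  J−j₁+j₂=0  j₁+j₂+J+1=7
(j₁±m₁, j₂±m₂, J±M) = (2,4,3,1,1,1)
P² = 288/35
sum k=3..3:
  [3] −1/6 = -1/6
S = -1/6
C² = P²·S² = 8/35 ; C = -0.478091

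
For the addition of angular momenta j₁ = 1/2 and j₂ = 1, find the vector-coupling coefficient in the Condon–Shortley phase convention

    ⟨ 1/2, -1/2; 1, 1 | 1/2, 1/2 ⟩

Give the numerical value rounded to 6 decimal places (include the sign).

triangle: 1!*0!*1!/3! = 1/6
(j±m)!: 0!*1!*2!*0!*1!*0! = 2
prefactor² = (2J+1)*Δ*N² = 2/3
  k=1: −1/(1!*0!*0!*1!*0!*0!) = -1
Σ = -1  ⇒  CG² = 2/3*(-1)² = 2/3
CG = −√(2/3) = -0.816497

−√(2/3) = -0.816497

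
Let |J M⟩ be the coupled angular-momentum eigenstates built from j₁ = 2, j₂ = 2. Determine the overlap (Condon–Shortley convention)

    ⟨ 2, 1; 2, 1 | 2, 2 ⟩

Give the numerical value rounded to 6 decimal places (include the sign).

√[5·2!2!2!/7! · 3!1!3!1!4!0!] = √(48/7)
  +(−1)^1/∏(1,1,0,2,2,0)! = -1/4  (running -1/4)
⟨..|..⟩ = √(48/7)·(-1/4) = -0.654654

−√(3/7) = -0.654654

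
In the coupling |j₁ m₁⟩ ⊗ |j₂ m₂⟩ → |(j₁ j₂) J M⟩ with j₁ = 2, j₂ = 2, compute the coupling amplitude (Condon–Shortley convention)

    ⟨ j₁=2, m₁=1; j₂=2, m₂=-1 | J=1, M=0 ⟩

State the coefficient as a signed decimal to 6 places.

-0.316228  (= −√(1/10))

j₁+j₂−J=3  J+j₁−j₂=1  J−j₁+j₂=1  j₁+j₂+J+1=6
(j₁±m₁, j₂±m₂, J±M) = (3,1,1,3,1,1)
P² = 9/10
sum k=0..1:
  [0] +1/6 = 1/6
  [1] −1/2 = -1/2
S = -1/3
C² = P²·S² = 1/10 ; C = -0.316228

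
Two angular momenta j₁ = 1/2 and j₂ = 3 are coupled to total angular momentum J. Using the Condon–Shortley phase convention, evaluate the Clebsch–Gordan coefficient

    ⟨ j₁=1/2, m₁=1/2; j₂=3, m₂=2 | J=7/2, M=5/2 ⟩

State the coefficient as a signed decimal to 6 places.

+√(6/7) ≈ +0.925820

triangle: 0!*1!*6!/8! = 720/40320
(j±m)!: 1!*0!*5!*1!*6!*1! = 86400
prefactor² = (2J+1)*Δ*N² = 86400/7
  k=0: +1/(0!*0!*0!*5!*1!*1!) = 1/120
Σ = 1/120  ⇒  CG² = 86400/7*1/120² = 6/7
CG = +√(6/7) = +0.925820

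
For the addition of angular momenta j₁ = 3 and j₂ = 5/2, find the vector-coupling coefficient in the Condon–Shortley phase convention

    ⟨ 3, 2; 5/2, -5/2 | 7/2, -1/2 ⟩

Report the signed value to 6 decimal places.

+0.503953  (= +√(16/63))

j₁+j₂−J=2  J+j₁−j₂=4  J−j₁+j₂=3  j₁+j₂+J+1=10
(j₁±m₁, j₂±m₂, J±M) = (5,1,0,5,3,4)
P² = 9216/7
sum k=0..0:
  [0] +1/72 = 1/72
S = 1/72
C² = P²·S² = 16/63 ; C = +0.503953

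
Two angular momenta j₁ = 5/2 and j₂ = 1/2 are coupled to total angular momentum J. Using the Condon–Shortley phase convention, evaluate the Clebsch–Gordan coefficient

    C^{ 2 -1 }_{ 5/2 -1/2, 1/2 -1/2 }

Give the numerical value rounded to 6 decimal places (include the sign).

+0.577350

triangle: 1!·4!·0!/6! = 24/720
(j±m)!: 2!·3!·0!·1!·1!·3! = 72
prefactor² = (2J+1)·Δ·N² = 12
  k=0: +1/(0!·1!·3!·0!·1!·0!) = 1/6
Σ = 1/6  ⇒  CG² = 12·1/6² = 1/3
CG = +√(1/3) = +0.577350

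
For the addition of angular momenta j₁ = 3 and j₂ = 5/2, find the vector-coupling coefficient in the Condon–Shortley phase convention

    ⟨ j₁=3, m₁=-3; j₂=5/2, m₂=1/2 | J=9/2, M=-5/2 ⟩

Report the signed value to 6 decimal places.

−√(3/11) ≈ -0.522233

triangle: 1!*5!*4!/11! = 2880/39916800
(j±m)!: 0!*6!*3!*2!*2!*7! = 87091200
prefactor² = (2J+1)*Δ*N² = 691200/11
  k=1: −1/(1!*0!*5!*2!*0!*2!) = -1/480
Σ = -1/480  ⇒  CG² = 691200/11*(-1/480)² = 3/11
CG = −√(3/11) = -0.522233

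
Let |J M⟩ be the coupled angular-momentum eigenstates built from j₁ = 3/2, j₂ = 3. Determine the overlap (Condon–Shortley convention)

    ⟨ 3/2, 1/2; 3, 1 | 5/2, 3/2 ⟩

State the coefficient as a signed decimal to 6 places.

√[6·2!1!4!/8! · 2!1!4!2!4!1!] = √(576/35)
  +(−1)^0/∏(0,2,1,4,0,0)! = 1/48  (running 1/48)
  +(−1)^1/∏(1,1,0,3,1,1)! = -1/6  (running -7/48)
⟨..|..⟩ = √(576/35)·(-7/48) = -0.591608

-0.591608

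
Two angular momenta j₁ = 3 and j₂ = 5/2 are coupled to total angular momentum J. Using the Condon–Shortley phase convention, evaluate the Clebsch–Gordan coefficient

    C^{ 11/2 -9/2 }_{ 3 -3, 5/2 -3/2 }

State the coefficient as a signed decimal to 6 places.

√[12·0!6!5!/12! · 0!6!1!4!1!10!] = √(1492992000/11)
  +(−1)^0/∏(0,0,6,1,0,4)! = 1/17280  (running 1/17280)
⟨..|..⟩ = √(1492992000/11)·(1/17280) = +0.674200

+√(5/11) ≈ +0.674200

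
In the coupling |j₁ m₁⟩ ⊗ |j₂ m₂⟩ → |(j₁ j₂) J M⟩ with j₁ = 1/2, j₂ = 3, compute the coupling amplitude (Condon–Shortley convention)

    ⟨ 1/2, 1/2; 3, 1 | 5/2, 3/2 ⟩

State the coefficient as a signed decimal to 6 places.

+√(2/7) = +0.534522

j₁+j₂−J=1  J+j₁−j₂=0  J−j₁+j₂=5  j₁+j₂+J+1=7
(j₁±m₁, j₂±m₂, J±M) = (1,0,4,2,4,1)
P² = 1152/7
sum k=0..0:
  [0] +1/24 = 1/24
S = 1/24
C² = P²·S² = 2/7 ; C = +0.534522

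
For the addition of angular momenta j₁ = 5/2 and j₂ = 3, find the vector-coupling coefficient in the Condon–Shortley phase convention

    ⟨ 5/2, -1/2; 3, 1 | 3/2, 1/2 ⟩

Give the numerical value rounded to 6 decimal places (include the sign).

j₁+j₂−J=4  J+j₁−j₂=1  J−j₁+j₂=2  j₁+j₂+J+1=8
(j₁±m₁, j₂±m₂, J±M) = (2,3,4,2,2,1)
P² = 192/35
sum k=2..3:
  [2] +1/8 = 1/8
  [3] −1/6 = -1/6
S = -1/24
C² = P²·S² = 1/105 ; C = -0.097590

−√(1/105) = -0.097590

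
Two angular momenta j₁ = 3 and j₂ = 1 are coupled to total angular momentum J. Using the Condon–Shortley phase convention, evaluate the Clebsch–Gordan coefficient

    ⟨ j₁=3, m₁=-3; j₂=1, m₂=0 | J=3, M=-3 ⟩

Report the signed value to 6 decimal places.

j₁+j₂−J=1  J+j₁−j₂=5  J−j₁+j₂=1  j₁+j₂+J+1=8
(j₁±m₁, j₂±m₂, J±M) = (0,6,1,1,0,6)
P² = 10800
sum k=1..1:
  [1] −1/120 = -1/120
S = -1/120
C² = P²·S² = 3/4 ; C = -0.866025

-0.866025  (= −√(3/4))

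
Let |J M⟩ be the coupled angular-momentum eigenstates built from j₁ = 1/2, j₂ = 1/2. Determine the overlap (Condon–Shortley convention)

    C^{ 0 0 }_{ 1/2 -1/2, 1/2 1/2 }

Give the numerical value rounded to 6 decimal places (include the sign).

j₁+j₂−J=1  J+j₁−j₂=0  J−j₁+j₂=0  j₁+j₂+J+1=2
(j₁±m₁, j₂±m₂, J±M) = (0,1,1,0,0,0)
P² = 1/2
sum k=1..1:
  [1] −1/1 = -1
S = -1
C² = P²·S² = 1/2 ; C = -0.707107

-0.707107  (= −√(1/2))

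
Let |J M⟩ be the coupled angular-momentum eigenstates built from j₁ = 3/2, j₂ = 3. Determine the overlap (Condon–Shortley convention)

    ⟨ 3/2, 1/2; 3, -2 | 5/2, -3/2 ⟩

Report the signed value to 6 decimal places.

√[6·2!1!4!/8! · 2!1!1!5!1!4!] = √(288/7)
  +(−1)^0/∏(0,2,1,1,0,3)! = 1/12  (running 1/12)
  +(−1)^1/∏(1,1,0,0,1,4)! = -1/24  (running 1/24)
⟨..|..⟩ = √(288/7)·(1/24) = +0.267261

+0.267261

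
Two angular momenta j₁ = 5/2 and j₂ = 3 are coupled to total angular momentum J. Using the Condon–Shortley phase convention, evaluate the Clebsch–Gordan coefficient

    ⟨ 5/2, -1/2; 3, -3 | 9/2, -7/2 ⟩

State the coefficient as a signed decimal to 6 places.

+√(16/33) = +0.696311

√[10·1!4!5!/11! · 2!3!0!6!1!8!] = √(2764800/11)
  +(−1)^0/∏(0,1,3,0,1,5)! = 1/720  (running 1/720)
⟨..|..⟩ = √(2764800/11)·(1/720) = +0.696311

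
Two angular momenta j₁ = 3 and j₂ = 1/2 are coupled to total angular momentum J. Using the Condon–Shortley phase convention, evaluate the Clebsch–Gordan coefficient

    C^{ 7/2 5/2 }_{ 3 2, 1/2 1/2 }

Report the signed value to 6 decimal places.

+0.925820  (= +√(6/7))

√[8·0!6!1!/8! · 5!1!1!0!6!1!] = √(86400/7)
  +(−1)^0/∏(0,0,1,1,5,0)! = 1/120  (running 1/120)
⟨..|..⟩ = √(86400/7)·(1/120) = +0.925820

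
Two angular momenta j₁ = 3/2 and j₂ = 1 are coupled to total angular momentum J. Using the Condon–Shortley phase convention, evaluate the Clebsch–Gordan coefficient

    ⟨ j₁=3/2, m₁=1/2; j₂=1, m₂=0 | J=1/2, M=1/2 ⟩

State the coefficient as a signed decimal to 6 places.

√[2·2!1!0!/4! · 2!1!1!1!1!0!] = √(1/3)
  +(−1)^1/∏(1,1,0,0,1,0)! = -1  (running -1)
⟨..|..⟩ = √(1/3)·(-1) = -0.577350

-0.577350  (= −√(1/3))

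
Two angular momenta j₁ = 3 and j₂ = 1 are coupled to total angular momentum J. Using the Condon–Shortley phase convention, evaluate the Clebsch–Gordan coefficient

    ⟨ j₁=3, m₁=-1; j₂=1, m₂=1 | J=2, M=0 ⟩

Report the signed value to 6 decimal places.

+√(2/7) = +0.534522

j₁+j₂−J=2  J+j₁−j₂=4  J−j₁+j₂=0  j₁+j₂+J+1=7
(j₁±m₁, j₂±m₂, J±M) = (2,4,2,0,2,2)
P² = 128/7
sum k=2..2:
  [2] +1/8 = 1/8
S = 1/8
C² = P²·S² = 2/7 ; C = +0.534522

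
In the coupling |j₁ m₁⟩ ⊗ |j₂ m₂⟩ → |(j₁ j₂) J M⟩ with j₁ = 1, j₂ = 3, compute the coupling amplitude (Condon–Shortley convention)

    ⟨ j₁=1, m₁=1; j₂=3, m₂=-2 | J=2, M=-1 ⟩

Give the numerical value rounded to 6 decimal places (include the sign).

triangle: 2!*0!*4!/7! = 48/5040
(j±m)!: 2!*0!*1!*5!*1!*3! = 1440
prefactor² = (2J+1)*Δ*N² = 480/7
  k=0: +1/(0!*2!*0!*1!*0!*3!) = 1/12
Σ = 1/12  ⇒  CG² = 480/7*1/12² = 10/21
CG = +√(10/21) = +0.690066

+√(10/21) ≈ +0.690066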